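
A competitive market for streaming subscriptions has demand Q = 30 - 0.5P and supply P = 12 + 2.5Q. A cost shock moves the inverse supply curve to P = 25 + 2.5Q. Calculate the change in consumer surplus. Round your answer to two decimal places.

-53.28

Rewriting demand in inverse form: P = 60 - 2Q.
Initial equilibrium: Q_0 = 10.6667, P_0 = 38.6667; CS_0 = (1/2)(10.6667)(21.3333) = 113.7778, PS_0 = (1/2)(10.6667)(26.6667) = 142.2222.
New equilibrium: 60 - 2Q = 25 + 2.5Q gives Q_1 = 7.7778, P_1 = 44.4444; CS_1 = 60.4938, PS_1 = 75.6173.
Change in consumer surplus = 60.4938 - 113.7778 = -53.284.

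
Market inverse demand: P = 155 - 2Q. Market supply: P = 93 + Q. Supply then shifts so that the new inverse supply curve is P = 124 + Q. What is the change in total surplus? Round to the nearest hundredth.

Initial equilibrium: Q_0 = 20.6667, P_0 = 113.6667; CS_0 = (1/2)(20.6667)(41.3333) = 427.1111, PS_0 = (1/2)(20.6667)(20.6667) = 213.5556.
New equilibrium: 155 - 2Q = 124 + Q gives Q_1 = 10.3333, P_1 = 134.3333; CS_1 = 106.7778, PS_1 = 53.3889.
Change in total surplus = (106.7778 + 53.3889) - (427.1111 + 213.5556) = -480.5.

-480.50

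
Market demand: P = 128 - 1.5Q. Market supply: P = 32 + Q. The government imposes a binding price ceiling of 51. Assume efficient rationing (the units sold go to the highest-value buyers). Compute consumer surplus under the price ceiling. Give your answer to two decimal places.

1192.25

Free-market equilibrium: 128 - 1.5Q = 32 + Q gives Q* = 38.4, P* = 70.4.
At the ceiling price 51, quantity supplied is (51 - 32)/1 = 19; supply is the short side, so Q = 19 trades at P = 51.
The demand price at Q = 19 is 99.5. CS is the trapezoid between demand and 51 over [0, 19]: (1/2)[(128 - 51) + (99.5 - 51)](19) = 1192.25.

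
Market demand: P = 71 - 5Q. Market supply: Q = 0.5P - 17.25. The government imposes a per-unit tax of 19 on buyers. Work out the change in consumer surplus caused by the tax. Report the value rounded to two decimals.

Rewriting supply in inverse form: P = 34.5 + 2Q.
Without the tax, 71 - 5Q = 34.5 + 2Q so Q* = 5.2143 and P* = 44.9286.
A tax on buyers shifts demand down by 19: (71 - 19) - 5Q = 34.5 + 2Q, so Q_t = 2.5. Buyers pay P_b = 58.5; sellers receive P_s = P_b - 19 = 39.5.
CS falls from (1/2)(5.2143)(26.0714) = 67.9719 to (1/2)(2.5)(12.5) = 15.625, a change of -52.3469.

-52.35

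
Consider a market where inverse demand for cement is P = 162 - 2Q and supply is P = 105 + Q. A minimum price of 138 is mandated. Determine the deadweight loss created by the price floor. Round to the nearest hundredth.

Without the control, 162 - 2Q = 105 + Q so Q* = 19 and P* = 124.
At P = 138, buyers demand (162 - 138)/2 = 12 while sellers would supply more, so the quantity traded is 12 at price 138.
At Q = 12 the demand price is 138 and the supply price is 117. Deadweight loss is the triangle between the curves from 12 to 19: (1/2)(138 - 117)(19 - 12) = 73.5.

73.50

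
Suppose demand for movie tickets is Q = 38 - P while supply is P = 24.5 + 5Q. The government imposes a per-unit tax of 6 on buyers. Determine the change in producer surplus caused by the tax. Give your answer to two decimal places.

Rewriting demand in inverse form: P = 38 - Q.
Pre-tax equilibrium: 38 - Q = 24.5 + 5Q gives Q* = 2.25, P* = 35.75.
A tax on buyers shifts demand down by 6: (38 - 6) - Q = 24.5 + 5Q, so Q_t = 1.25. Buyers pay P_b = 36.75; sellers receive P_s = P_b - 6 = 30.75.
Producers lose the trapezoid between P_s and P* out to Q_t plus the triangle from Q_t to Q*: change in PS = 3.9062 - 12.6562 = -8.75.

-8.75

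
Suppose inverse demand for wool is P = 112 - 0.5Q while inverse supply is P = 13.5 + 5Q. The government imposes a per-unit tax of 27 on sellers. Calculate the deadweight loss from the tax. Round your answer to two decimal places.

Pre-tax equilibrium: 112 - 0.5Q = 13.5 + 5Q gives Q* = 17.9091, P* = 103.0455.
A tax on sellers shifts supply up by 27: 112 - 0.5Q = 13.5 + 5Q + 27, so Q_t = 13. Buyers pay P_b = 105.5; sellers receive P_s = P_b - 27 = 78.5.
Deadweight loss is the triangle between the curves from Q_t to Q*: (1/2)(17.9091 - 13)(27) = 66.2727.

66.27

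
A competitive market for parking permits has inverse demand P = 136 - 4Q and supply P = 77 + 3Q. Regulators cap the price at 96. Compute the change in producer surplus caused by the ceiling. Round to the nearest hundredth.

Free-market equilibrium: 136 - 4Q = 77 + 3Q gives Q* = 8.4286, P* = 102.2857.
At the ceiling price 96, quantity supplied is (96 - 77)/3 = 6.3333; supply is the short side, so Q = 6.3333 trades at P = 96.
PS goes from (1/2)(8.4286)(25.2857) = 106.5612 to 60.1667 (computed as (96 - 77)(6.3333) - (1/2)(3)(6.3333)^2), a change of -46.3946.

-46.39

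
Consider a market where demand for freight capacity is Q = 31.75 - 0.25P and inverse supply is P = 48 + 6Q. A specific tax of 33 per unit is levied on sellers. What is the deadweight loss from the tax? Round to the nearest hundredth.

54.45

Rewriting demand in inverse form: P = 127 - 4Q.
Pre-tax equilibrium: 127 - 4Q = 48 + 6Q gives Q* = 7.9, P* = 95.4.
With the tax, sellers need 33 more per unit: 127 - 4Q = 48 + 6Q + 33, so Q_t = 4.6. Buyers pay P_b = 108.6; sellers receive P_s = P_b - 33 = 75.6.
The welfare triangle lost has base Q* - Q_t = 3.3 and height t = 33, so DWL = (1/2)(3.3)(33) = 54.45.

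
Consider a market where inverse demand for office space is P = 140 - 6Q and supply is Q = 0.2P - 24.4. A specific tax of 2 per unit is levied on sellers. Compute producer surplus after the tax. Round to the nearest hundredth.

Rewriting supply in inverse form: P = 122 + 5Q.
Without the tax, 140 - 6Q = 122 + 5Q so Q* = 1.6364 and P* = 130.1818.
With the tax, sellers need 2 more per unit: 140 - 6Q = 122 + 5Q + 2, so Q_t = 1.4545. Buyers pay P_b = 131.2727; sellers receive P_s = P_b - 2 = 129.2727.
Producer surplus is the triangle above supply below P_s: (1/2)(1.4545)(129.2727 - 122) = 5.2893.

5.29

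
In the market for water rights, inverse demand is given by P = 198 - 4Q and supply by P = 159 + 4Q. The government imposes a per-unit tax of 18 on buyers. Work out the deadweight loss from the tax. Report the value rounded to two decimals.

Without the tax, 198 - 4Q = 159 + 4Q so Q* = 4.875 and P* = 178.5.
A tax on buyers shifts demand down by 18: (198 - 18) - 4Q = 159 + 4Q, so Q_t = 2.625. Buyers pay P_b = 187.5; sellers receive P_s = P_b - 18 = 169.5.
The welfare triangle lost has base Q* - Q_t = 2.25 and height t = 18, so DWL = (1/2)(2.25)(18) = 20.25.

20.25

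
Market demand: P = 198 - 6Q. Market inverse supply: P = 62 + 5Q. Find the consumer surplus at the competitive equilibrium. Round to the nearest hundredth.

458.58

Set 198 - 6Q = 62 + 5Q, which gives 136 = 11Q, so Q* = 12.3636 and P* = 198 - 6(12.3636) = 123.8182.
The demand choke price is 198, so CS = (1/2)(Q*)(198 - P*) = (1/2)(12.3636)(74.1818) = 458.5785.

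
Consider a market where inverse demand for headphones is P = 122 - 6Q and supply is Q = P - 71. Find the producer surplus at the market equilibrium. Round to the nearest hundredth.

26.54

Rewriting supply in inverse form: P = 71 + Q.
Set 122 - 6Q = 71 + Q, which gives 51 = 7Q, so Q* = 7.2857 and P* = 122 - 6(7.2857) = 78.2857.
Producer surplus is the triangle above supply below P*: (1/2)(7.2857)(78.2857 - 71) = (1/2)(7.2857)(7.2857) = 26.5408.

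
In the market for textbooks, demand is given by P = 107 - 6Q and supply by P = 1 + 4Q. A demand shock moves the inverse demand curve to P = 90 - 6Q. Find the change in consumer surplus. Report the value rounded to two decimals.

Initial equilibrium: Q_0 = 10.6, P_0 = 43.4; CS_0 = (1/2)(10.6)(63.6) = 337.08, PS_0 = (1/2)(10.6)(42.4) = 224.72.
New equilibrium: 90 - 6Q = 1 + 4Q gives Q_1 = 8.9, P_1 = 36.6; CS_1 = 237.63, PS_1 = 158.42.
Change in consumer surplus = 237.63 - 337.08 = -99.45.

-99.45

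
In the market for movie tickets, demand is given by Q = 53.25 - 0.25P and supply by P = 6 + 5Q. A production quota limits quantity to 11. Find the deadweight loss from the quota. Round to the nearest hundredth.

648.00

Rewriting demand in inverse form: P = 213 - 4Q.
Unrestricted equilibrium: Q* = (213 - 6)/(4 + 5) = 23.
At Q = 11 the demand price is 213 - 4(11) = 169 and the supply price is 6 + 5(11) = 61.
Deadweight loss is the triangle between the curves from 11 to 23: (1/2)(169 - 61)(23 - 11) = 648.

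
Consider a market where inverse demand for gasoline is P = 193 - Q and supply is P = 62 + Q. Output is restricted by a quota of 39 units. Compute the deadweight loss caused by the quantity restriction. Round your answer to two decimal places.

702.25

Unrestricted equilibrium: Q* = (193 - 62)/(1 + 1) = 65.5.
At Q = 39 the demand price is 193 - (39) = 154 and the supply price is 62 + (39) = 101.
DWL = (1/2)(gap between curves at 39) x (Q* - 39) = (1/2)(53)(26.5) = 702.25.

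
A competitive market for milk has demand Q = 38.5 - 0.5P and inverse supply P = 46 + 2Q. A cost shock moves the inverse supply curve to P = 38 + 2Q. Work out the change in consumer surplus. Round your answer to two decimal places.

35.00

Rewriting demand in inverse form: P = 77 - 2Q.
Initial equilibrium: Q_0 = 7.75, P_0 = 61.5; CS_0 = (1/2)(7.75)(15.5) = 60.0625, PS_0 = (1/2)(7.75)(15.5) = 60.0625.
New equilibrium: 77 - 2Q = 38 + 2Q gives Q_1 = 9.75, P_1 = 57.5; CS_1 = 95.0625, PS_1 = 95.0625.
Change in consumer surplus = 95.0625 - 60.0625 = 35.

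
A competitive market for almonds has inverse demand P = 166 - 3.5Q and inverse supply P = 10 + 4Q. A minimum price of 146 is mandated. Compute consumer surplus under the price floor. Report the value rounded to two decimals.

57.14

Without the control, 166 - 3.5Q = 10 + 4Q so Q* = 20.8 and P* = 93.2.
At P = 146, buyers demand (166 - 146)/3.5 = 5.7143 while sellers would supply more, so the quantity traded is 5.7143 at price 146.
CS is the triangle under demand above 146: (1/2)(5.7143)(166 - 146) = 57.1429.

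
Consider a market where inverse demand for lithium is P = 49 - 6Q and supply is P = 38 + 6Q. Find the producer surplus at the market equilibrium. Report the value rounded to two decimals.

Set 49 - 6Q = 38 + 6Q, which gives 11 = 12Q, so Q* = 0.9167 and P* = 49 - 6(0.9167) = 43.5.
The supply curve's price intercept is 38, so PS = (1/2)(Q*)(P* - 38) = (1/2)(0.9167)(5.5) = 2.5208.

2.52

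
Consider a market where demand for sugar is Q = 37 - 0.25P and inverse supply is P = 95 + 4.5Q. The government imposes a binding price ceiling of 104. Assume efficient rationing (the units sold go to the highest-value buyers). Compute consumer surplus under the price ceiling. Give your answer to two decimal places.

Rewriting demand in inverse form: P = 148 - 4Q.
Free-market equilibrium: 148 - 4Q = 95 + 4.5Q gives Q* = 6.2353, P* = 123.0588.
At P = 104, sellers supply (104 - 95)/4.5 = 2 while buyers want more, so the quantity traded is 2 at price 104.
The demand price at Q = 2 is 140. CS is the trapezoid between demand and 104 over [0, 2]: (1/2)[(148 - 104) + (140 - 104)](2) = 80.

80.00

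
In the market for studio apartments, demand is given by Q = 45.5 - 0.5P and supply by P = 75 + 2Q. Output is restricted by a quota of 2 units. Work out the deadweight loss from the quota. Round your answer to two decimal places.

Rewriting demand in inverse form: P = 91 - 2Q.
Unrestricted equilibrium: Q* = (91 - 75)/(2 + 2) = 4.
At Q = 2 the demand price is 91 - 2(2) = 87 and the supply price is 75 + 2(2) = 79.
DWL = (1/2)(gap between curves at 2) x (Q* - 2) = (1/2)(8)(2) = 8.

8.00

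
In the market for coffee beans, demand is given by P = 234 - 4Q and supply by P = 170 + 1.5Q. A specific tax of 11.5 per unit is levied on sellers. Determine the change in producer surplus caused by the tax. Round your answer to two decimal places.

Without the tax, 234 - 4Q = 170 + 1.5Q so Q* = 11.6364 and P* = 187.4545.
With the tax, sellers need 11.5 more per unit: 234 - 4Q = 170 + 1.5Q + 11.5, so Q_t = 9.5455. Buyers pay P_b = 195.8182; sellers receive P_s = P_b - 11.5 = 184.3182.
PS falls from (1/2)(11.6364)(17.4545) = 101.5537 to (1/2)(9.5455)(14.3182) = 68.3368, a change of -33.2169.

-33.22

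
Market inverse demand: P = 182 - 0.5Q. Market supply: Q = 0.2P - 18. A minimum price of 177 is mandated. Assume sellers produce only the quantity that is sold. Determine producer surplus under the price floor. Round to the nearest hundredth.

620.00

Rewriting supply in inverse form: P = 90 + 5Q.
Free-market equilibrium: 182 - 0.5Q = 90 + 5Q gives Q* = 16.7273, P* = 173.6364.
At P = 177, buyers demand (182 - 177)/0.5 = 10 while sellers would supply more, so the quantity traded is 10 at price 177.
The supply price at Q = 10 is 140. PS is the trapezoid between 177 and supply over [0, 10]: (1/2)[(177 - 90) + (177 - 140)](10) = 620.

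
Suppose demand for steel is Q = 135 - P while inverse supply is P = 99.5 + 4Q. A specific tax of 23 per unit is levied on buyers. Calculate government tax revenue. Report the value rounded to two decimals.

Rewriting demand in inverse form: P = 135 - Q.
Without the tax, 135 - Q = 99.5 + 4Q so Q* = 7.1 and P* = 127.9.
With the tax, buyers' net willingness to pay falls by 23: (135 - 23) - Q = 99.5 + 4Q, so Q_t = 2.5. Buyers pay P_b = 132.5; sellers receive P_s = P_b - 23 = 109.5.
Tax revenue = t x Q_t = 23 x 2.5 = 57.5.

57.50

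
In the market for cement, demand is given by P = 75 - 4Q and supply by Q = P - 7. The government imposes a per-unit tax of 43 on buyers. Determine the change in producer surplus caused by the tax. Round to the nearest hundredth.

-79.98

Rewriting supply in inverse form: P = 7 + Q.
Pre-tax equilibrium: 75 - 4Q = 7 + Q gives Q* = 13.6, P* = 20.6.
A tax on buyers shifts demand down by 43: (75 - 43) - 4Q = 7 + Q, so Q_t = 5. Buyers pay P_b = 55; sellers receive P_s = P_b - 43 = 12.
Producers lose the trapezoid between P_s and P* out to Q_t plus the triangle from Q_t to Q*: change in PS = 12.5 - 92.48 = -79.98.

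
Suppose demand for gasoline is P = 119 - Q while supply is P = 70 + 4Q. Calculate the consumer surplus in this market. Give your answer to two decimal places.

48.02

Set 119 - Q = 70 + 4Q, which gives 49 = 5Q, so Q* = 9.8 and P* = 119 - (9.8) = 109.2.
Consumer surplus is the triangle under demand above P*: (1/2)(9.8)(119 - 109.2) = (1/2)(9.8)(9.8) = 48.02.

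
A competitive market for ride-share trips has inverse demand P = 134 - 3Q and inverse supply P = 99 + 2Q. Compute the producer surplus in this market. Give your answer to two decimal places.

Equilibrium: 134 - 3Q = 99 + 2Q, so Q* = 7 and P* = 113.
Producer surplus is the triangle above supply below P*: (1/2)(7)(113 - 99) = (1/2)(7)(14) = 49.

49.00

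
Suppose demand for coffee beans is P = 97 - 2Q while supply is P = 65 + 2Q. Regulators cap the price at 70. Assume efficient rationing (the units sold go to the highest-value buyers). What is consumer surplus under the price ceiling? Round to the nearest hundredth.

Free-market equilibrium: 97 - 2Q = 65 + 2Q gives Q* = 8, P* = 81.
At the ceiling price 70, quantity supplied is (70 - 65)/2 = 2.5; supply is the short side, so Q = 2.5 trades at P = 70.
The demand price at Q = 2.5 is 92. CS is the trapezoid between demand and 70 over [0, 2.5]: (1/2)[(97 - 70) + (92 - 70)](2.5) = 61.25.

61.25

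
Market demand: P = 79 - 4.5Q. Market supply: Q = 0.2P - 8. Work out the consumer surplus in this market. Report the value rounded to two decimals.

37.92

Rewriting supply in inverse form: P = 40 + 5Q.
Equilibrium: 79 - 4.5Q = 40 + 5Q, so Q* = 4.1053 and P* = 60.5263.
Consumer surplus is the triangle under demand above P*: (1/2)(4.1053)(79 - 60.5263) = (1/2)(4.1053)(18.4737) = 37.9197.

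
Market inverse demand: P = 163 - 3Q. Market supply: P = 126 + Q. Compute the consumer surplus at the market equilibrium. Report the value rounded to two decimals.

128.34

Equilibrium: 163 - 3Q = 126 + Q, so Q* = 9.25 and P* = 135.25.
The demand choke price is 163, so CS = (1/2)(Q*)(163 - P*) = (1/2)(9.25)(27.75) = 128.3438.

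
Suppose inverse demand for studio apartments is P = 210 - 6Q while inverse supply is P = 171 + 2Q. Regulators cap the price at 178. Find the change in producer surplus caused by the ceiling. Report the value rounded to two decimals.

Free-market equilibrium: 210 - 6Q = 171 + 2Q gives Q* = 4.875, P* = 180.75.
At the ceiling price 178, quantity supplied is (178 - 171)/2 = 3.5; supply is the short side, so Q = 3.5 trades at P = 178.
PS goes from (1/2)(4.875)(9.75) = 23.7656 to 12.25 (computed as (178 - 171)(3.5) - (1/2)(2)(3.5)^2), a change of -11.5156.

-11.52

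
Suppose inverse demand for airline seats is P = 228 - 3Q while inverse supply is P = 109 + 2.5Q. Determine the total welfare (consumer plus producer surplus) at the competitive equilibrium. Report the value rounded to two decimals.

Equilibrium: 228 - 3Q = 109 + 2.5Q, so Q* = 21.6364 and P* = 163.0909.
Total surplus is the full triangle between the curves from 0 to Q*: (1/2)(21.6364)(228 - 109) = 1287.3636.

1287.36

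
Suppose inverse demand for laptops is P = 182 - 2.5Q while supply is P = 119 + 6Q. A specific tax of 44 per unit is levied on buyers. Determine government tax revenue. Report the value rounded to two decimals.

98.35

Without the tax, 182 - 2.5Q = 119 + 6Q so Q* = 7.4118 and P* = 163.4706.
A tax on buyers shifts demand down by 44: (182 - 44) - 2.5Q = 119 + 6Q, so Q_t = 2.2353. Buyers pay P_b = 176.4118; sellers receive P_s = P_b - 44 = 132.4118.
Tax revenue = t x Q_t = 44 x 2.2353 = 98.3529.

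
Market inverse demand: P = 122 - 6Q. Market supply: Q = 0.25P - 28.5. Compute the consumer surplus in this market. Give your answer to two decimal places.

Rewriting supply in inverse form: P = 114 + 4Q.
Set 122 - 6Q = 114 + 4Q, which gives 8 = 10Q, so Q* = 0.8 and P* = 122 - 6(0.8) = 117.2.
CS is the area between the demand curve and P* from 0 to Q*: (1/2)(0.8)(4.8) = 1.92.

1.92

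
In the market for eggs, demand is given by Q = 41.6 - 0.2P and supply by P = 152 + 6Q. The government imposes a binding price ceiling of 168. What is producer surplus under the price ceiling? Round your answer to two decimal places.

Rewriting demand in inverse form: P = 208 - 5Q.
Free-market equilibrium: 208 - 5Q = 152 + 6Q gives Q* = 5.0909, P* = 182.5455.
At P = 168, sellers supply (168 - 152)/6 = 2.6667 while buyers want more, so the quantity traded is 2.6667 at price 168.
PS is the triangle above supply below 168: (1/2)(2.6667)(168 - 152) = 21.3333.

21.33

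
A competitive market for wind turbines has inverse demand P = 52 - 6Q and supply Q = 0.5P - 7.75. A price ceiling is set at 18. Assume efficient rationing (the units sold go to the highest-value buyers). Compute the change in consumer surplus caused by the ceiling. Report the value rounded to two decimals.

Rewriting supply in inverse form: P = 15.5 + 2Q.
Without the control, 52 - 6Q = 15.5 + 2Q so Q* = 4.5625 and P* = 24.625.
At P = 18, sellers supply (18 - 15.5)/2 = 1.25 while buyers want more, so the quantity traded is 1.25 at price 18.
CS goes from (1/2)(4.5625)(27.375) = 62.4492 to 37.8125 (computed as (52 - 18)(1.25) - (1/2)(6)(1.25)^2), a change of -24.6367.

-24.64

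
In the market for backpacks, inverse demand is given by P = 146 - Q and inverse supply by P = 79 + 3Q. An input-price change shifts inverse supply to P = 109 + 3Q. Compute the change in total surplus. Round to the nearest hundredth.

-390.00

Initial equilibrium: Q_0 = 16.75, P_0 = 129.25; CS_0 = (1/2)(16.75)(16.75) = 140.2812, PS_0 = (1/2)(16.75)(50.25) = 420.8438.
New equilibrium: 146 - Q = 109 + 3Q gives Q_1 = 9.25, P_1 = 136.75; CS_1 = 42.7812, PS_1 = 128.3438.
Change in total surplus = (42.7812 + 128.3438) - (140.2812 + 420.8438) = -390.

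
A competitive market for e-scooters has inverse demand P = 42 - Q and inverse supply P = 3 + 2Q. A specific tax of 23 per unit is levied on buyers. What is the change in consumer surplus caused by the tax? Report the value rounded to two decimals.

-70.28

Without the tax, 42 - Q = 3 + 2Q so Q* = 13 and P* = 29.
With the tax, buyers' net willingness to pay falls by 23: (42 - 23) - Q = 3 + 2Q, so Q_t = 5.3333. Buyers pay P_b = 36.6667; sellers receive P_s = P_b - 23 = 13.6667.
CS falls from (1/2)(13)(13) = 84.5 to (1/2)(5.3333)(5.3333) = 14.2222, a change of -70.2778.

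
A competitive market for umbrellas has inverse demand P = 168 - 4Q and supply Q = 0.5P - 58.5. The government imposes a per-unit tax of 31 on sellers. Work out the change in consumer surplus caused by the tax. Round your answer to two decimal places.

Rewriting supply in inverse form: P = 117 + 2Q.
Pre-tax equilibrium: 168 - 4Q = 117 + 2Q gives Q* = 8.5, P* = 134.
A tax on sellers shifts supply up by 31: 168 - 4Q = 117 + 2Q + 31, so Q_t = 3.3333. Buyers pay P_b = 154.6667; sellers receive P_s = P_b - 31 = 123.6667.
Consumers lose the trapezoid between P* and P_b out to Q_t plus the triangle from Q_t to Q*: change in CS = 22.2222 - 144.5 = -122.2778.

-122.28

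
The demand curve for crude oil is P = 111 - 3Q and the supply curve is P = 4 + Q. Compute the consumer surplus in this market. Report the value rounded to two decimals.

1073.34

Set 111 - 3Q = 4 + Q, which gives 107 = 4Q, so Q* = 26.75 and P* = 111 - 3(26.75) = 30.75.
CS is the area between the demand curve and P* from 0 to Q*: (1/2)(26.75)(80.25) = 1073.3438.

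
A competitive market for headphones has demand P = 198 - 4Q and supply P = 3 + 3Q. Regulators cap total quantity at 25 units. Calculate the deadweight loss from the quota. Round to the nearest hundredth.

28.57

Without the quota, 198 - 4Q = 3 + 3Q gives Q* = 27.8571.
At Q = 25 the demand price is 198 - 4(25) = 98 and the supply price is 3 + 3(25) = 78.
DWL = (1/2)(gap between curves at 25) x (Q* - 25) = (1/2)(20)(2.8571) = 28.5714.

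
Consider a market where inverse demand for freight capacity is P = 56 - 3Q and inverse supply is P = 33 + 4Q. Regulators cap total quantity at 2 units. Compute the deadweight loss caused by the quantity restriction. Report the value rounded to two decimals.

5.79

Without the quota, 56 - 3Q = 33 + 4Q gives Q* = 3.2857.
At Q = 2 the demand price is 56 - 3(2) = 50 and the supply price is 33 + 4(2) = 41.
Deadweight loss is the triangle between the curves from 2 to 3.2857: (1/2)(50 - 41)(3.2857 - 2) = 5.7857.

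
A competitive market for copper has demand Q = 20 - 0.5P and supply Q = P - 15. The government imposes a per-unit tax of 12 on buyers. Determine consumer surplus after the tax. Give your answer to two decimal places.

Rewriting demand in inverse form: P = 40 - 2Q.
Rewriting supply in inverse form: P = 15 + Q.
Without the tax, 40 - 2Q = 15 + Q so Q* = 8.3333 and P* = 23.3333.
A tax on buyers shifts demand down by 12: (40 - 12) - 2Q = 15 + Q, so Q_t = 4.3333. Buyers pay P_b = 31.3333; sellers receive P_s = P_b - 12 = 19.3333.
CS = (1/2)(Q_t)(40 - P_b) = (1/2)(4.3333)(8.6667) = 18.7778.

18.78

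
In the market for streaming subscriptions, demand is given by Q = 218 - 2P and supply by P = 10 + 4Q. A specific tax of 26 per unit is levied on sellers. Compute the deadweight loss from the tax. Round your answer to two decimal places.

75.11

Rewriting demand in inverse form: P = 109 - 0.5Q.
Without the tax, 109 - 0.5Q = 10 + 4Q so Q* = 22 and P* = 98.
A tax on sellers shifts supply up by 26: 109 - 0.5Q = 10 + 4Q + 26, so Q_t = 16.2222. Buyers pay P_b = 100.8889; sellers receive P_s = P_b - 26 = 74.8889.
Deadweight loss is the triangle between the curves from Q_t to Q*: (1/2)(22 - 16.2222)(26) = 75.1111.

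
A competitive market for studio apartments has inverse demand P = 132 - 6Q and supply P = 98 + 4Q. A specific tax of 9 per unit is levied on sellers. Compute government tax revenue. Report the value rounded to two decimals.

22.50

Pre-tax equilibrium: 132 - 6Q = 98 + 4Q gives Q* = 3.4, P* = 111.6.
A tax on sellers shifts supply up by 9: 132 - 6Q = 98 + 4Q + 9, so Q_t = 2.5. Buyers pay P_b = 117; sellers receive P_s = P_b - 9 = 108.
Revenue is the tax times quantity traded: 9 x 2.5 = 22.5.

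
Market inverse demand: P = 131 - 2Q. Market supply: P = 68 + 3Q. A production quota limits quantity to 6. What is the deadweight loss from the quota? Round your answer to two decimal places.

Without the quota, 131 - 2Q = 68 + 3Q gives Q* = 12.6.
At Q = 6 the demand price is 131 - 2(6) = 119 and the supply price is 68 + 3(6) = 86.
DWL = (1/2)(gap between curves at 6) x (Q* - 6) = (1/2)(33)(6.6) = 108.9.

108.90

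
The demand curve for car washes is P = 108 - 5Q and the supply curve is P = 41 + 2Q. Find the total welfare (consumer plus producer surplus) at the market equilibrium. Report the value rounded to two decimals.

320.64

Equilibrium: 108 - 5Q = 41 + 2Q, so Q* = 9.5714 and P* = 60.1429.
CS = (1/2)(9.5714)(47.8571) = 229.0306 and PS = (1/2)(9.5714)(19.1429) = 91.6122, so total surplus = 320.6429.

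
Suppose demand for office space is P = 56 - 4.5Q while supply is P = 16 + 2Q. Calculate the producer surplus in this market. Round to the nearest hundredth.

37.87

Set 56 - 4.5Q = 16 + 2Q, which gives 40 = 6.5Q, so Q* = 6.1538 and P* = 56 - 4.5(6.1538) = 28.3077.
The supply curve's price intercept is 16, so PS = (1/2)(Q*)(P* - 16) = (1/2)(6.1538)(12.3077) = 37.8698.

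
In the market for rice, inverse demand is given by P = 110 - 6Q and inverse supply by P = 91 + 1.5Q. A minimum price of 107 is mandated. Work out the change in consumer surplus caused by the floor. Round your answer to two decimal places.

-18.50

Without the control, 110 - 6Q = 91 + 1.5Q so Q* = 2.5333 and P* = 94.8.
At the floor price 107, quantity demanded is (110 - 107)/6 = 0.5; demand is the short side, so Q = 0.5 trades at P = 107.
CS goes from (1/2)(2.5333)(15.2) = 19.2533 to 0.75 (computed as (110 - 107)(0.5) - (1/2)(6)(0.5)^2), a change of -18.5033.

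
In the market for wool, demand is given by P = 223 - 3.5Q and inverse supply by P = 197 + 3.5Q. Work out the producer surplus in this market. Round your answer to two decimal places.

24.14

Set 223 - 3.5Q = 197 + 3.5Q, which gives 26 = 7Q, so Q* = 3.7143 and P* = 223 - 3.5(3.7143) = 210.
The supply curve's price intercept is 197, so PS = (1/2)(Q*)(P* - 197) = (1/2)(3.7143)(13) = 24.1429.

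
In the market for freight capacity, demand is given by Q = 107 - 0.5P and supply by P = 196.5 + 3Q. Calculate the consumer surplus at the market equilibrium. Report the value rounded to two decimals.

12.25

Rewriting demand in inverse form: P = 214 - 2Q.
Setting demand equal to supply, 17.5 = 5Q, so Q* = 3.5 and P* = 207.
CS is the area between the demand curve and P* from 0 to Q*: (1/2)(3.5)(7) = 12.25.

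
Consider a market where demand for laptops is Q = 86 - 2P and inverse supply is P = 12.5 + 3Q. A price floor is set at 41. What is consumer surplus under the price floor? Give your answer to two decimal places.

Rewriting demand in inverse form: P = 43 - 0.5Q.
Without the control, 43 - 0.5Q = 12.5 + 3Q so Q* = 8.7143 and P* = 38.6429.
At the floor price 41, quantity demanded is (43 - 41)/0.5 = 4; demand is the short side, so Q = 4 trades at P = 41.
CS is the triangle under demand above 41: (1/2)(4)(43 - 41) = 4.

4.00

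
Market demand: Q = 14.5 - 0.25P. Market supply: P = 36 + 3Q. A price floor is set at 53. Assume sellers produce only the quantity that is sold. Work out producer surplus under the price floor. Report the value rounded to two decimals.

Rewriting demand in inverse form: P = 58 - 4Q.
Without the control, 58 - 4Q = 36 + 3Q so Q* = 3.1429 and P* = 45.4286.
At the floor price 53, quantity demanded is (58 - 53)/4 = 1.25; demand is the short side, so Q = 1.25 trades at P = 53.
The supply price at Q = 1.25 is 39.75. PS is the trapezoid between 53 and supply over [0, 1.25]: (1/2)[(53 - 36) + (53 - 39.75)](1.25) = 18.9062.

18.91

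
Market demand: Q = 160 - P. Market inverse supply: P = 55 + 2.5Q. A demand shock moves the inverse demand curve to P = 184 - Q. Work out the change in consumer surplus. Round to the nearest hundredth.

229.22

Rewriting demand in inverse form: P = 160 - Q.
Initial equilibrium: Q_0 = 30, P_0 = 130; CS_0 = (1/2)(30)(30) = 450, PS_0 = (1/2)(30)(75) = 1125.
New equilibrium: 184 - Q = 55 + 2.5Q gives Q_1 = 36.8571, P_1 = 147.1429; CS_1 = 679.2245, PS_1 = 1698.0612.
Change in consumer surplus = 679.2245 - 450 = 229.2245.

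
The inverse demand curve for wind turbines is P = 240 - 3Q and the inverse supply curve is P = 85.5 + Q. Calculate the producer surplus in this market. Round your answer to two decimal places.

Setting demand equal to supply, 154.5 = 4Q, so Q* = 38.625 and P* = 124.125.
The supply curve's price intercept is 85.5, so PS = (1/2)(Q*)(P* - 85.5) = (1/2)(38.625)(38.625) = 745.9453.

745.95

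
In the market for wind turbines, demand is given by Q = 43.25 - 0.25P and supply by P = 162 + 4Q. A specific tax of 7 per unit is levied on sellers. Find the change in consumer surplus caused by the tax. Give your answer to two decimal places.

Rewriting demand in inverse form: P = 173 - 4Q.
Without the tax, 173 - 4Q = 162 + 4Q so Q* = 1.375 and P* = 167.5.
With the tax, sellers need 7 more per unit: 173 - 4Q = 162 + 4Q + 7, so Q_t = 0.5. Buyers pay P_b = 171; sellers receive P_s = P_b - 7 = 164.
Consumers lose the trapezoid between P* and P_b out to Q_t plus the triangle from Q_t to Q*: change in CS = 0.5 - 3.7812 = -3.2812.

-3.28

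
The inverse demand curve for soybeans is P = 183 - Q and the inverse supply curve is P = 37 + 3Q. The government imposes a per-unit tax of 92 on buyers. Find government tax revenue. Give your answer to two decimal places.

Without the tax, 183 - Q = 37 + 3Q so Q* = 36.5 and P* = 146.5.
A tax on buyers shifts demand down by 92: (183 - 92) - Q = 37 + 3Q, so Q_t = 13.5. Buyers pay P_b = 169.5; sellers receive P_s = P_b - 92 = 77.5.
Revenue is the tax times quantity traded: 92 x 13.5 = 1242.

1242.00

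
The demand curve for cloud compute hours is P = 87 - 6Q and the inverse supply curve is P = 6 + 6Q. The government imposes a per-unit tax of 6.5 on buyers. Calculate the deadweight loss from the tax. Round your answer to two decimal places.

Pre-tax equilibrium: 87 - 6Q = 6 + 6Q gives Q* = 6.75, P* = 46.5.
With the tax, buyers' net willingness to pay falls by 6.5: (87 - 6.5) - 6Q = 6 + 6Q, so Q_t = 6.2083. Buyers pay P_b = 49.75; sellers receive P_s = P_b - 6.5 = 43.25.
The welfare triangle lost has base Q* - Q_t = 0.5417 and height t = 6.5, so DWL = (1/2)(0.5417)(6.5) = 1.7604.

1.76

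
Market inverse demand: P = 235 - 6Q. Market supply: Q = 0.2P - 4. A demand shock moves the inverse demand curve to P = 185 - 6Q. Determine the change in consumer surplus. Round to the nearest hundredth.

-471.07

Rewriting supply in inverse form: P = 20 + 5Q.
Initial equilibrium: Q_0 = 19.5455, P_0 = 117.7273; CS_0 = (1/2)(19.5455)(117.2727) = 1146.0744, PS_0 = (1/2)(19.5455)(97.7273) = 955.062.
New equilibrium: 185 - 6Q = 20 + 5Q gives Q_1 = 15, P_1 = 95; CS_1 = 675, PS_1 = 562.5.
Change in consumer surplus = 675 - 1146.0744 = -471.0744.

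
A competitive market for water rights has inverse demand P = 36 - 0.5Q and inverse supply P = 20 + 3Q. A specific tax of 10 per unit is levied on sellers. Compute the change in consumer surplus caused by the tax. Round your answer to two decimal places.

-4.49

Pre-tax equilibrium: 36 - 0.5Q = 20 + 3Q gives Q* = 4.5714, P* = 33.7143.
A tax on sellers shifts supply up by 10: 36 - 0.5Q = 20 + 3Q + 10, so Q_t = 1.7143. Buyers pay P_b = 35.1429; sellers receive P_s = P_b - 10 = 25.1429.
Consumers lose the trapezoid between P* and P_b out to Q_t plus the triangle from Q_t to Q*: change in CS = 0.7347 - 5.2245 = -4.4898.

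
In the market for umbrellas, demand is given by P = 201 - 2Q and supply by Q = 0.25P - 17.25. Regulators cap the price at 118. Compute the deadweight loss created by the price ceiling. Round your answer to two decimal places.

285.19

Rewriting supply in inverse form: P = 69 + 4Q.
Without the control, 201 - 2Q = 69 + 4Q so Q* = 22 and P* = 157.
At P = 118, sellers supply (118 - 69)/4 = 12.25 while buyers want more, so the quantity traded is 12.25 at price 118.
The lost-trades triangle has base Q* - 12.25 = 9.75 and height equal to the gap between the curves at Q = 12.25, which is 176.5 - 118 = 58.5. DWL = (1/2)(9.75)(58.5) = 285.1875.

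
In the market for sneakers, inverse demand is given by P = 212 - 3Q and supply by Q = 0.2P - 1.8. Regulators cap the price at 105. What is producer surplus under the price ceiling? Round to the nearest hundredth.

921.60

Rewriting supply in inverse form: P = 9 + 5Q.
Free-market equilibrium: 212 - 3Q = 9 + 5Q gives Q* = 25.375, P* = 135.875.
At P = 105, sellers supply (105 - 9)/5 = 19.2 while buyers want more, so the quantity traded is 19.2 at price 105.
PS is the triangle above supply below 105: (1/2)(19.2)(105 - 9) = 921.6.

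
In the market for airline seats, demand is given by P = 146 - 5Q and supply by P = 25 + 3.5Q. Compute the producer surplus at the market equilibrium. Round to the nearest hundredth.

Equilibrium: 146 - 5Q = 25 + 3.5Q, so Q* = 14.2353 and P* = 74.8235.
PS is the area between P* and the supply curve from 0 to Q*: (1/2)(14.2353)(49.8235) = 354.6263.

354.63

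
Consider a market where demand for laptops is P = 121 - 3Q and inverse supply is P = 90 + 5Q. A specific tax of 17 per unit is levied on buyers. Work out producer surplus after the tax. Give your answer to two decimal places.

Without the tax, 121 - 3Q = 90 + 5Q so Q* = 3.875 and P* = 109.375.
With the tax, buyers' net willingness to pay falls by 17: (121 - 17) - 3Q = 90 + 5Q, so Q_t = 1.75. Buyers pay P_b = 115.75; sellers receive P_s = P_b - 17 = 98.75.
PS = (1/2)(Q_t)(P_s - 90) = (1/2)(1.75)(8.75) = 7.6562.

7.66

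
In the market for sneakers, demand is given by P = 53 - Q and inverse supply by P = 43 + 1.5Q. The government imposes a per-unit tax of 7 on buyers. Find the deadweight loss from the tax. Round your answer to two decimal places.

9.80

Without the tax, 53 - Q = 43 + 1.5Q so Q* = 4 and P* = 49.
With the tax, buyers' net willingness to pay falls by 7: (53 - 7) - Q = 43 + 1.5Q, so Q_t = 1.2. Buyers pay P_b = 51.8; sellers receive P_s = P_b - 7 = 44.8.
Deadweight loss is the triangle between the curves from Q_t to Q*: (1/2)(4 - 1.2)(7) = 9.8.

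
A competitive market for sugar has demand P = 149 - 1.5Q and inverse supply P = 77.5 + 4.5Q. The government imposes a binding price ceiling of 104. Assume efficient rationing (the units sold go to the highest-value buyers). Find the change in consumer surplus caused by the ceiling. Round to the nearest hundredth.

Free-market equilibrium: 149 - 1.5Q = 77.5 + 4.5Q gives Q* = 11.9167, P* = 131.125.
At the ceiling price 104, quantity supplied is (104 - 77.5)/4.5 = 5.8889; supply is the short side, so Q = 5.8889 trades at P = 104.
CS goes from (1/2)(11.9167)(17.875) = 106.5052 to 238.9907 (computed as (149 - 104)(5.8889) - (1/2)(1.5)(5.8889)^2), a change of 132.4855.

132.49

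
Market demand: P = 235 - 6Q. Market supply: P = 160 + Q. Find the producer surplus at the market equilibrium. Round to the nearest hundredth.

Equilibrium: 235 - 6Q = 160 + Q, so Q* = 10.7143 and P* = 170.7143.
The supply curve's price intercept is 160, so PS = (1/2)(Q*)(P* - 160) = (1/2)(10.7143)(10.7143) = 57.398.

57.40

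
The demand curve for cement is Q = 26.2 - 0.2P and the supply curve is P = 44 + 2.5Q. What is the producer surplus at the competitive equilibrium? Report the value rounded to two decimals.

Rewriting demand in inverse form: P = 131 - 5Q.
Equilibrium: 131 - 5Q = 44 + 2.5Q, so Q* = 11.6 and P* = 73.
The supply curve's price intercept is 44, so PS = (1/2)(Q*)(P* - 44) = (1/2)(11.6)(29) = 168.2.

168.20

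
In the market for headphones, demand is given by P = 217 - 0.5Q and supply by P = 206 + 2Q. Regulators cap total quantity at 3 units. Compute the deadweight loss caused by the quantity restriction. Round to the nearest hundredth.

Unrestricted equilibrium: Q* = (217 - 206)/(0.5 + 2) = 4.4.
At Q = 3 the demand price is 217 - 0.5(3) = 215.5 and the supply price is 206 + 2(3) = 212.
DWL = (1/2)(gap between curves at 3) x (Q* - 3) = (1/2)(3.5)(1.4) = 2.45.

2.45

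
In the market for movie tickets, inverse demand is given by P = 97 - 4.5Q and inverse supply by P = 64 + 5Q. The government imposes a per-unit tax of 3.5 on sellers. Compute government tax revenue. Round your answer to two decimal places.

Without the tax, 97 - 4.5Q = 64 + 5Q so Q* = 3.4737 and P* = 81.3684.
A tax on sellers shifts supply up by 3.5: 97 - 4.5Q = 64 + 5Q + 3.5, so Q_t = 3.1053. Buyers pay P_b = 83.0263; sellers receive P_s = P_b - 3.5 = 79.5263.
Tax revenue = t x Q_t = 3.5 x 3.1053 = 10.8684.

10.87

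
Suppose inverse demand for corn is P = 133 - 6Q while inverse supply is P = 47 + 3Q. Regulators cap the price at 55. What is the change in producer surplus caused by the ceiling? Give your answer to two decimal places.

-126.30

Free-market equilibrium: 133 - 6Q = 47 + 3Q gives Q* = 9.5556, P* = 75.6667.
At P = 55, sellers supply (55 - 47)/3 = 2.6667 while buyers want more, so the quantity traded is 2.6667 at price 55.
PS goes from (1/2)(9.5556)(28.6667) = 136.963 to 10.6667 (computed as (55 - 47)(2.6667) - (1/2)(3)(2.6667)^2), a change of -126.2963.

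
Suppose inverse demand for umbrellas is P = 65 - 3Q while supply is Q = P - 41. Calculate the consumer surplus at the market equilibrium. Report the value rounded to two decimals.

54.00

Rewriting supply in inverse form: P = 41 + Q.
Set 65 - 3Q = 41 + Q, which gives 24 = 4Q, so Q* = 6 and P* = 65 - 3(6) = 47.
Consumer surplus is the triangle under demand above P*: (1/2)(6)(65 - 47) = (1/2)(6)(18) = 54.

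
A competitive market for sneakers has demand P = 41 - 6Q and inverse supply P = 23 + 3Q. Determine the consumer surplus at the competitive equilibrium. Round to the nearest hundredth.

12.00

Equilibrium: 41 - 6Q = 23 + 3Q, so Q* = 2 and P* = 29.
CS is the area between the demand curve and P* from 0 to Q*: (1/2)(2)(12) = 12.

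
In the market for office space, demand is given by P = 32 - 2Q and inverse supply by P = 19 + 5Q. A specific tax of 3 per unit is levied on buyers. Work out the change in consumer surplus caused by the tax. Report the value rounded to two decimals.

Pre-tax equilibrium: 32 - 2Q = 19 + 5Q gives Q* = 1.8571, P* = 28.2857.
A tax on buyers shifts demand down by 3: (32 - 3) - 2Q = 19 + 5Q, so Q_t = 1.4286. Buyers pay P_b = 29.1429; sellers receive P_s = P_b - 3 = 26.1429.
CS falls from (1/2)(1.8571)(3.7143) = 3.449 to (1/2)(1.4286)(2.8571) = 2.0408, a change of -1.4082.

-1.41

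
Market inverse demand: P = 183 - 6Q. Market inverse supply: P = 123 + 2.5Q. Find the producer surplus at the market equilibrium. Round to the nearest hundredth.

Set 183 - 6Q = 123 + 2.5Q, which gives 60 = 8.5Q, so Q* = 7.0588 and P* = 183 - 6(7.0588) = 140.6471.
PS is the area between P* and the supply curve from 0 to Q*: (1/2)(7.0588)(17.6471) = 62.2837.

62.28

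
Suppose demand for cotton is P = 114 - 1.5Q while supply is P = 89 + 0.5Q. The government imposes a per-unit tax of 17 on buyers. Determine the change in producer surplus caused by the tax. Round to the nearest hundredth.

-35.06

Without the tax, 114 - 1.5Q = 89 + 0.5Q so Q* = 12.5 and P* = 95.25.
With the tax, buyers' net willingness to pay falls by 17: (114 - 17) - 1.5Q = 89 + 0.5Q, so Q_t = 4. Buyers pay P_b = 108; sellers receive P_s = P_b - 17 = 91.
PS falls from (1/2)(12.5)(6.25) = 39.0625 to (1/2)(4)(2) = 4, a change of -35.0625.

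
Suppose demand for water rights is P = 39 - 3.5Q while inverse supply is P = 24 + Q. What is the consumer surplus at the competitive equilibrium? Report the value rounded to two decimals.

Setting demand equal to supply, 15 = 4.5Q, so Q* = 3.3333 and P* = 27.3333.
Consumer surplus is the triangle under demand above P*: (1/2)(3.3333)(39 - 27.3333) = (1/2)(3.3333)(11.6667) = 19.4444.

19.44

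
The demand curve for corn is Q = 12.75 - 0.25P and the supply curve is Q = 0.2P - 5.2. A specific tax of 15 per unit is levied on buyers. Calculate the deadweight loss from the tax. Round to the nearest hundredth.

12.50

Rewriting demand in inverse form: P = 51 - 4Q.
Rewriting supply in inverse form: P = 26 + 5Q.
Pre-tax equilibrium: 51 - 4Q = 26 + 5Q gives Q* = 2.7778, P* = 39.8889.
With the tax, buyers' net willingness to pay falls by 15: (51 - 15) - 4Q = 26 + 5Q, so Q_t = 1.1111. Buyers pay P_b = 46.5556; sellers receive P_s = P_b - 15 = 31.5556.
The welfare triangle lost has base Q* - Q_t = 1.6667 and height t = 15, so DWL = (1/2)(1.6667)(15) = 12.5.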